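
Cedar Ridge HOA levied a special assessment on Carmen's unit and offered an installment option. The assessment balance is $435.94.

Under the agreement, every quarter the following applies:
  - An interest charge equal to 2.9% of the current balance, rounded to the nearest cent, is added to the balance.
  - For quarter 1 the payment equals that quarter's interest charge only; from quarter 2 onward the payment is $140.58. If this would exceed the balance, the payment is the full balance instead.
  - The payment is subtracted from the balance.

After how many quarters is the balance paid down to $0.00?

5

# | Opening | Interest | Payment | End bal
1 | $435.94 | $12.64 | $12.64 | $435.94
2 | $435.94 | $12.64 | $140.58 | $308.00
3 | $308.00 | $8.93 | $140.58 | $176.35
4 | $176.35 | $5.11 | $140.58 | $40.88
5 | $40.88 | $1.19 | $42.07 | $0.00
Balance reaches $0.00 in quarter 5.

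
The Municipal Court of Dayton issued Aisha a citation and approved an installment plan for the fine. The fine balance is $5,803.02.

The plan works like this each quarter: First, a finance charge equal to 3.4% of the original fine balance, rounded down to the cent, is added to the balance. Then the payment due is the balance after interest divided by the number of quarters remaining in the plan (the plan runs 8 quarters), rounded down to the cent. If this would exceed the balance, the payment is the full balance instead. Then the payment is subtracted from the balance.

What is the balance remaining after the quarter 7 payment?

$1,064.32

Quarter 1: opening $5,803.02; interest $197.30 → $6,000.32; payment $750.04; balance $5,250.28
Quarter 2: opening $5,250.28; interest $197.30 → $5,447.58; payment $778.22; balance $4,669.36
Quarter 3: opening $4,669.36; interest $197.30 → $4,866.66; payment $811.11; balance $4,055.55
Quarter 4: opening $4,055.55; interest $197.30 → $4,252.85; payment $850.57; balance $3,402.28
Quarter 5: opening $3,402.28; interest $197.30 → $3,599.58; payment $899.89; balance $2,699.69
Quarter 6: opening $2,699.69; interest $197.30 → $2,896.99; payment $965.66; balance $1,931.33
Quarter 7: opening $1,931.33; interest $197.30 → $2,128.63; payment $1,064.31; balance $1,064.32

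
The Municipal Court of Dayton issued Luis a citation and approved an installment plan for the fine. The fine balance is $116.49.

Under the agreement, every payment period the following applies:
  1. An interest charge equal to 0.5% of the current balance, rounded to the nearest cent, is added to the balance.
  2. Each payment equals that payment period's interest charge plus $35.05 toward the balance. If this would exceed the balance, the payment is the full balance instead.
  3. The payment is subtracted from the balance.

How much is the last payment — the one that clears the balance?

Payment period 1: opening $116.49; interest $0.58 → $117.07; payment $35.63; balance $81.44
Payment period 2: opening $81.44; interest $0.41 → $81.85; payment $35.46; balance $46.39
Payment period 3: opening $46.39; interest $0.23 → $46.62; payment $35.28; balance $11.34
Payment period 4: opening $11.34; interest $0.06 → $11.40; payment $11.40; balance $0.00

$11.40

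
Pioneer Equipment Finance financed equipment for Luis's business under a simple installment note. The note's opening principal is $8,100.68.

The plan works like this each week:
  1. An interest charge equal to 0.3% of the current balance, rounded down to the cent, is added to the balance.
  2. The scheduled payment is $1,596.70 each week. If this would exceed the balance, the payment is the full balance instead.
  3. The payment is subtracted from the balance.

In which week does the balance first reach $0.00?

Week 1: $8,100.68 +$24.30 interest = $8,124.98; pay $1,596.70 → $6,528.28
Week 2: $6,528.28 +$19.58 interest = $6,547.86; pay $1,596.70 → $4,951.16
Week 3: $4,951.16 +$14.85 interest = $4,966.01; pay $1,596.70 → $3,369.31
Week 4: $3,369.31 +$10.10 interest = $3,379.41; pay $1,596.70 → $1,782.71
Week 5: $1,782.71 +$5.34 interest = $1,788.05; pay $1,596.70 → $191.35
Week 6: $191.35 +$0.57 interest = $191.92; pay $191.92 → $0.00
Balance reaches $0.00 in week 6.

6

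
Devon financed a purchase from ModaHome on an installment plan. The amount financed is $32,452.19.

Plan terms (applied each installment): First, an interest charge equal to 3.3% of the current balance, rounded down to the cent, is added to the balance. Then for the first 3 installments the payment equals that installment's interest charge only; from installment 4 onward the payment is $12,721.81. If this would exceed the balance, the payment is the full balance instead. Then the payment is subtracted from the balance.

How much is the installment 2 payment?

$1,070.92

Installment 1: $32,452.19 +$1,070.92 interest = $33,523.11; pay $1,070.92 → $32,452.19
Installment 2: $32,452.19 +$1,070.92 interest = $33,523.11; pay $1,070.92 → $32,452.19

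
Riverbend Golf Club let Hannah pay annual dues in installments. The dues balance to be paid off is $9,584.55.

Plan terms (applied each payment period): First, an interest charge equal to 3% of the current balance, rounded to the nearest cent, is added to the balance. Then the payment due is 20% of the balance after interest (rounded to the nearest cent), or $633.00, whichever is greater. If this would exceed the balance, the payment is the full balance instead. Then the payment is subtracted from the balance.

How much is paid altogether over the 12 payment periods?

Payment period 1: opening $9,584.55; interest $287.54 → $9,872.09; payment $1,974.42; balance $7,897.67
Payment period 2: opening $7,897.67; interest $236.93 → $8,134.60; payment $1,626.92; balance $6,507.68
Payment period 3: opening $6,507.68; interest $195.23 → $6,702.91; payment $1,340.58; balance $5,362.33
Payment period 4: opening $5,362.33; interest $160.87 → $5,523.20; payment $1,104.64; balance $4,418.56
Payment period 5: opening $4,418.56; interest $132.56 → $4,551.12; payment $910.22; balance $3,640.90
Payment period 6: opening $3,640.90; interest $109.23 → $3,750.13; payment $750.03; balance $3,000.10
Payment period 7: opening $3,000.10; interest $90.00 → $3,090.10; payment $633.00; balance $2,457.10
Payment period 8: opening $2,457.10; interest $73.71 → $2,530.81; payment $633.00; balance $1,897.81
Payment period 9: opening $1,897.81; interest $56.93 → $1,954.74; payment $633.00; balance $1,321.74
Payment period 10: opening $1,321.74; interest $39.65 → $1,361.39; payment $633.00; balance $728.39
Payment period 11: opening $728.39; interest $21.85 → $750.24; payment $633.00; balance $117.24
Payment period 12: opening $117.24; interest $3.52 → $120.76; payment $120.76; balance $0.00
Total paid: $10,992.57

$10,992.57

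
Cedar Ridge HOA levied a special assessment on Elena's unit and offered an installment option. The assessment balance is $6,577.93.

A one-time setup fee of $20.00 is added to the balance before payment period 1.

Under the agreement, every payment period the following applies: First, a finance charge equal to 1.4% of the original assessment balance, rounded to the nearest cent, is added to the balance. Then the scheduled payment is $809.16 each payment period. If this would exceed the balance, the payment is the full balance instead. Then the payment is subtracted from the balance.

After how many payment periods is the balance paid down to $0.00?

# | Opening | Interest | Payment | End bal
1 | $6,597.93 | $92.09 | $809.16 | $5,880.86
2 | $5,880.86 | $92.09 | $809.16 | $5,163.79
3 | $5,163.79 | $92.09 | $809.16 | $4,446.72
4 | $4,446.72 | $92.09 | $809.16 | $3,729.65
5 | $3,729.65 | $92.09 | $809.16 | $3,012.58
6 | $3,012.58 | $92.09 | $809.16 | $2,295.51
7 | $2,295.51 | $92.09 | $809.16 | $1,578.44
8 | $1,578.44 | $92.09 | $809.16 | $861.37
9 | $861.37 | $92.09 | $809.16 | $144.30
10 | $144.30 | $92.09 | $236.39 | $0.00
Balance reaches $0.00 in payment period 10.

10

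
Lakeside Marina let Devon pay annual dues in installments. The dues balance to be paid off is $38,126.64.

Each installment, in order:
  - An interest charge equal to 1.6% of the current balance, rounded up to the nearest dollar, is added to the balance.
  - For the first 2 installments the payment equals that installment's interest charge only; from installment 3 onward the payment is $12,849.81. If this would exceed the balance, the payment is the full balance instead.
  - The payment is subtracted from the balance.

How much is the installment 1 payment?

$611.00

Installment 1: $38,126.64 +$611.00 interest = $38,737.64; pay $611.00 → $38,126.64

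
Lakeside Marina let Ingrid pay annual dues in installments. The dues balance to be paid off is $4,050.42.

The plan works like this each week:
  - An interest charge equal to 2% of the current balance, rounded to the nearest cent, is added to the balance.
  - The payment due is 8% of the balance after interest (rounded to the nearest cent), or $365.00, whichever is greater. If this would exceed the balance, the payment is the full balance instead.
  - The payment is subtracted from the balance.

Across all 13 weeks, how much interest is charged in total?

$575.92

Week 1: $4,050.42 +$81.01 interest = $4,131.43; pay $365.00 → $3,766.43
Week 2: $3,766.43 +$75.33 interest = $3,841.76; pay $365.00 → $3,476.76
Week 3: $3,476.76 +$69.54 interest = $3,546.30; pay $365.00 → $3,181.30
Week 4: $3,181.30 +$63.63 interest = $3,244.93; pay $365.00 → $2,879.93
Week 5: $2,879.93 +$57.60 interest = $2,937.53; pay $365.00 → $2,572.53
Week 6: $2,572.53 +$51.45 interest = $2,623.98; pay $365.00 → $2,258.98
Week 7: $2,258.98 +$45.18 interest = $2,304.16; pay $365.00 → $1,939.16
Week 8: $1,939.16 +$38.78 interest = $1,977.94; pay $365.00 → $1,612.94
Week 9: $1,612.94 +$32.26 interest = $1,645.20; pay $365.00 → $1,280.20
Week 10: $1,280.20 +$25.60 interest = $1,305.80; pay $365.00 → $940.80
Week 11: $940.80 +$18.82 interest = $959.62; pay $365.00 → $594.62
Week 12: $594.62 +$11.89 interest = $606.51; pay $365.00 → $241.51
Week 13: $241.51 +$4.83 interest = $246.34; pay $246.34 → $0.00
Total interest: $81.01 + $75.33 + $69.54 + $63.63 + $57.60 + $51.45 + $45.18 + $38.78 + $32.26 + $25.60 + $18.82 + $11.89 + $4.83 = $575.92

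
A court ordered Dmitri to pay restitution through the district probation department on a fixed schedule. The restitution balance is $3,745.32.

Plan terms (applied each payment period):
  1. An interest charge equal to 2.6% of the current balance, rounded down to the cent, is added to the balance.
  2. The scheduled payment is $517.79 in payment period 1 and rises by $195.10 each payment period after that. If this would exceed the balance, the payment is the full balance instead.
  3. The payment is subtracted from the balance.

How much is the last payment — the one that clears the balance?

$826.84

Payment period 1: $3,745.32 +$97.37 interest = $3,842.69; pay $517.79 → $3,324.90
Payment period 2: $3,324.90 +$86.44 interest = $3,411.34; pay $712.89 → $2,698.45
Payment period 3: $2,698.45 +$70.15 interest = $2,768.60; pay $907.99 → $1,860.61
Payment period 4: $1,860.61 +$48.37 interest = $1,908.98; pay $1,103.09 → $805.89
Payment period 5: $805.89 +$20.95 interest = $826.84; pay $826.84 → $0.00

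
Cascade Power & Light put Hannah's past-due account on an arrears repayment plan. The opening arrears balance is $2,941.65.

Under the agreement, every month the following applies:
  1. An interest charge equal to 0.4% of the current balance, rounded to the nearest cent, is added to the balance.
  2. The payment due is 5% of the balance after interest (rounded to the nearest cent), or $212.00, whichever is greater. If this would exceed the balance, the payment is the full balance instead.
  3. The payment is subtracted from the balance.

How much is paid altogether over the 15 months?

# | Opening | Interest | Payment | End bal
1 | $2,941.65 | $11.77 | $212.00 | $2,741.42
2 | $2,741.42 | $10.97 | $212.00 | $2,540.39
3 | $2,540.39 | $10.16 | $212.00 | $2,338.55
4 | $2,338.55 | $9.35 | $212.00 | $2,135.90
5 | $2,135.90 | $8.54 | $212.00 | $1,932.44
6 | $1,932.44 | $7.73 | $212.00 | $1,728.17
7 | $1,728.17 | $6.91 | $212.00 | $1,523.08
8 | $1,523.08 | $6.09 | $212.00 | $1,317.17
9 | $1,317.17 | $5.27 | $212.00 | $1,110.44
10 | $1,110.44 | $4.44 | $212.00 | $902.88
11 | $902.88 | $3.61 | $212.00 | $694.49
12 | $694.49 | $2.78 | $212.00 | $485.27
13 | $485.27 | $1.94 | $212.00 | $275.21
14 | $275.21 | $1.10 | $212.00 | $64.31
15 | $64.31 | $0.26 | $64.57 | $0.00
Total paid: $3,032.57

$3,032.57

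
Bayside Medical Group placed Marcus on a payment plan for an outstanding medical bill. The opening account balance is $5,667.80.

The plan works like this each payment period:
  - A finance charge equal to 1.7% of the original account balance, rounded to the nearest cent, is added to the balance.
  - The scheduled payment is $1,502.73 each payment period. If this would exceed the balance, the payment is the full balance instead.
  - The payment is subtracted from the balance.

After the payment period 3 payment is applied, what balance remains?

Payment period 1: opening $5,667.80; interest $96.35 → $5,764.15; payment $1,502.73; balance $4,261.42
Payment period 2: opening $4,261.42; interest $96.35 → $4,357.77; payment $1,502.73; balance $2,855.04
Payment period 3: opening $2,855.04; interest $96.35 → $2,951.39; payment $1,502.73; balance $1,448.66

$1,448.66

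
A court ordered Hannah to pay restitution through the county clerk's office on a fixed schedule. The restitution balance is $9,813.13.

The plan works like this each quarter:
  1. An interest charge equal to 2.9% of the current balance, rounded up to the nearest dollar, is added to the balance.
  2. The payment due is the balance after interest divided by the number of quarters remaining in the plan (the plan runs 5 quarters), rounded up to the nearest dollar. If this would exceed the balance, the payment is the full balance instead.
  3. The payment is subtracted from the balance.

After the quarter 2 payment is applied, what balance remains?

$6,234.13

# | Opening | Interest | Payment | End bal
1 | $9,813.13 | $285.00 | $2,020.00 | $8,078.13
2 | $8,078.13 | $235.00 | $2,079.00 | $6,234.13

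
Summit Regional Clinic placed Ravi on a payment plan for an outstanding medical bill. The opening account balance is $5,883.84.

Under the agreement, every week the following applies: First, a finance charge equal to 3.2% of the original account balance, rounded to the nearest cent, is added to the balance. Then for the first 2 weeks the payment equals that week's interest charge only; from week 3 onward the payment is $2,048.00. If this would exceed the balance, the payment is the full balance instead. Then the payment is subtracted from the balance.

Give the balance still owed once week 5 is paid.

Week 1: opening $5,883.84; interest $188.28 → $6,072.12; payment $188.28; balance $5,883.84
Week 2: opening $5,883.84; interest $188.28 → $6,072.12; payment $188.28; balance $5,883.84
Week 3: opening $5,883.84; interest $188.28 → $6,072.12; payment $2,048.00; balance $4,024.12
Week 4: opening $4,024.12; interest $188.28 → $4,212.40; payment $2,048.00; balance $2,164.40
Week 5: opening $2,164.40; interest $188.28 → $2,352.68; payment $2,048.00; balance $304.68

$304.68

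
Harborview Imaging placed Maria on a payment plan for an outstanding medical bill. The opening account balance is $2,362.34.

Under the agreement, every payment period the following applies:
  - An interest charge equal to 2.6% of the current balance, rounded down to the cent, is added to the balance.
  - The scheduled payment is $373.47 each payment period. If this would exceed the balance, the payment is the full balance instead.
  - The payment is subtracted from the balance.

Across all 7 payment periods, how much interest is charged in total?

Payment period 1: $2,362.34 +$61.42 interest = $2,423.76; pay $373.47 → $2,050.29
Payment period 2: $2,050.29 +$53.30 interest = $2,103.59; pay $373.47 → $1,730.12
Payment period 3: $1,730.12 +$44.98 interest = $1,775.10; pay $373.47 → $1,401.63
Payment period 4: $1,401.63 +$36.44 interest = $1,438.07; pay $373.47 → $1,064.60
Payment period 5: $1,064.60 +$27.67 interest = $1,092.27; pay $373.47 → $718.80
Payment period 6: $718.80 +$18.68 interest = $737.48; pay $373.47 → $364.01
Payment period 7: $364.01 +$9.46 interest = $373.47; pay $373.47 → $0.00
Total interest: $61.42 + $53.30 + $44.98 + $36.44 + $27.67 + $18.68 + $9.46 = $251.95

$251.95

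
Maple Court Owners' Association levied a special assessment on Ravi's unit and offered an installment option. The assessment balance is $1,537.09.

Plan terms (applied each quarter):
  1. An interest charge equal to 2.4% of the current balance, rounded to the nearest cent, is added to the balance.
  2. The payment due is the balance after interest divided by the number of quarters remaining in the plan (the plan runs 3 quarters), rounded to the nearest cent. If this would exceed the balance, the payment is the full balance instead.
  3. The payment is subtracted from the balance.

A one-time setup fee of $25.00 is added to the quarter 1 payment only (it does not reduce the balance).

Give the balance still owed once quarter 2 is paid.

$537.25

# | Opening | Interest | Payment | Fee | End bal
1 | $1,537.09 | $36.89 | $524.66 | $25.00 | $1,049.32
2 | $1,049.32 | $25.18 | $537.25 | — | $537.25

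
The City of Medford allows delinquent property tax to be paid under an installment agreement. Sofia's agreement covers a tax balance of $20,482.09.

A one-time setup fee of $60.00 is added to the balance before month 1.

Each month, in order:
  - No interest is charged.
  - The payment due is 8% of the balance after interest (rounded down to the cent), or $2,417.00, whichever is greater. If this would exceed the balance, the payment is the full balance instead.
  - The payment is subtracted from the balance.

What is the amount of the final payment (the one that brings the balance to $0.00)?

# | Opening | Payment | End bal
1 | $20,542.09 | $2,417.00 | $18,125.09
2 | $18,125.09 | $2,417.00 | $15,708.09
3 | $15,708.09 | $2,417.00 | $13,291.09
4 | $13,291.09 | $2,417.00 | $10,874.09
5 | $10,874.09 | $2,417.00 | $8,457.09
6 | $8,457.09 | $2,417.00 | $6,040.09
7 | $6,040.09 | $2,417.00 | $3,623.09
8 | $3,623.09 | $2,417.00 | $1,206.09
9 | $1,206.09 | $1,206.09 | $0.00

$1,206.09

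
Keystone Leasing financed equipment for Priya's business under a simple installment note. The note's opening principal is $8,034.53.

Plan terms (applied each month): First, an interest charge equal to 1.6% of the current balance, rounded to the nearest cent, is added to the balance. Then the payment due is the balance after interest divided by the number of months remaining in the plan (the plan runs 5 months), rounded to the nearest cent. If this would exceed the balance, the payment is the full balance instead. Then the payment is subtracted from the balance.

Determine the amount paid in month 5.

# | Opening | Interest | Payment | End bal
1 | $8,034.53 | $128.55 | $1,632.62 | $6,530.46
2 | $6,530.46 | $104.49 | $1,658.74 | $4,976.21
3 | $4,976.21 | $79.62 | $1,685.28 | $3,370.55
4 | $3,370.55 | $53.93 | $1,712.24 | $1,712.24
5 | $1,712.24 | $27.40 | $1,739.64 | $0.00

$1,739.64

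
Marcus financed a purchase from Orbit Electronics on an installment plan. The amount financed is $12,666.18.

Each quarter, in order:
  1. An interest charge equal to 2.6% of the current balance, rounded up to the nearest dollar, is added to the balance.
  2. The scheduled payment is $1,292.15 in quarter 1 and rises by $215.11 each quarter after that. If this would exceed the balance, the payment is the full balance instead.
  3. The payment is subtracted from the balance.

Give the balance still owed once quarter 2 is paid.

$10,501.77

Quarter 1: opening $12,666.18; interest $330.00 → $12,996.18; payment $1,292.15; balance $11,704.03
Quarter 2: opening $11,704.03; interest $305.00 → $12,009.03; payment $1,507.26; balance $10,501.77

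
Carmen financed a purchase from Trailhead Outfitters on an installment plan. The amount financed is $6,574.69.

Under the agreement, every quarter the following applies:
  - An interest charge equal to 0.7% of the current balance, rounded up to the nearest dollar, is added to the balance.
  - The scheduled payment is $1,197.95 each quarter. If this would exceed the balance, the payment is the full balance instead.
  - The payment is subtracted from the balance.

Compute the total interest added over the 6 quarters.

Quarter 1: opening $6,574.69; interest $47.00 → $6,621.69; payment $1,197.95; balance $5,423.74
Quarter 2: opening $5,423.74; interest $38.00 → $5,461.74; payment $1,197.95; balance $4,263.79
Quarter 3: opening $4,263.79; interest $30.00 → $4,293.79; payment $1,197.95; balance $3,095.84
Quarter 4: opening $3,095.84; interest $22.00 → $3,117.84; payment $1,197.95; balance $1,919.89
Quarter 5: opening $1,919.89; interest $14.00 → $1,933.89; payment $1,197.95; balance $735.94
Quarter 6: opening $735.94; interest $6.00 → $741.94; payment $741.94; balance $0.00
Total interest: $47.00 + $38.00 + $30.00 + $22.00 + $14.00 + $6.00 = $157.00

$157.00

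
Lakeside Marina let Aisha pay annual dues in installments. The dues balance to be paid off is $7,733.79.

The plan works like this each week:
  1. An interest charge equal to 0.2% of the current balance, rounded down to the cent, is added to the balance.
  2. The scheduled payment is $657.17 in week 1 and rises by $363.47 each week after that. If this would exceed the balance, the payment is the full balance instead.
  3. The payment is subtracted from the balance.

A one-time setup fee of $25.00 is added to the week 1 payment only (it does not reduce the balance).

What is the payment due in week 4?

$1,747.58

Week 1: opening $7,733.79; interest $15.46 → $7,749.25; payment $657.17 (+ $25.00 fee); balance $7,092.08
Week 2: opening $7,092.08; interest $14.18 → $7,106.26; payment $1,020.64; balance $6,085.62
Week 3: opening $6,085.62; interest $12.17 → $6,097.79; payment $1,384.11; balance $4,713.68
Week 4: opening $4,713.68; interest $9.42 → $4,723.10; payment $1,747.58; balance $2,975.52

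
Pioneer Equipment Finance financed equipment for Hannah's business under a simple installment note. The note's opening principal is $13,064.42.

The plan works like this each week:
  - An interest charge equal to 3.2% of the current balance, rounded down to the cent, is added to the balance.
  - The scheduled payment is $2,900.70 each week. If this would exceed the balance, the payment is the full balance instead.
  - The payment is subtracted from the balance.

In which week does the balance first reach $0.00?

Week 1: $13,064.42 +$418.06 interest = $13,482.48; pay $2,900.70 → $10,581.78
Week 2: $10,581.78 +$338.61 interest = $10,920.39; pay $2,900.70 → $8,019.69
Week 3: $8,019.69 +$256.63 interest = $8,276.32; pay $2,900.70 → $5,375.62
Week 4: $5,375.62 +$172.01 interest = $5,547.63; pay $2,900.70 → $2,646.93
Week 5: $2,646.93 +$84.70 interest = $2,731.63; pay $2,731.63 → $0.00
Balance reaches $0.00 in week 5.

5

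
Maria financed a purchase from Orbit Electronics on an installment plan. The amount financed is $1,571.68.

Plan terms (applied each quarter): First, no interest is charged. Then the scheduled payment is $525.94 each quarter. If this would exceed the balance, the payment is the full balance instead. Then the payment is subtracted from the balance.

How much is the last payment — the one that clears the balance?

Quarter 1: $1,571.68 − $525.94 → $1,045.74
Quarter 2: $1,045.74 − $525.94 → $519.80
Quarter 3: $519.80 − $519.80 → $0.00

$519.80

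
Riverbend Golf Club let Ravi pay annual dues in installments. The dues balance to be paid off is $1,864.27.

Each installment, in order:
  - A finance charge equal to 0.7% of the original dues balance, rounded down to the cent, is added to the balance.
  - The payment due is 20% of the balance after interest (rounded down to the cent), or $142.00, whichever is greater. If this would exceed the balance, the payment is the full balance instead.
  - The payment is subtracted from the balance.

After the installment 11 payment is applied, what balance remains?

Installment 1: opening $1,864.27; interest $13.04 → $1,877.31; payment $375.46; balance $1,501.85
Installment 2: opening $1,501.85; interest $13.04 → $1,514.89; payment $302.97; balance $1,211.92
Installment 3: opening $1,211.92; interest $13.04 → $1,224.96; payment $244.99; balance $979.97
Installment 4: opening $979.97; interest $13.04 → $993.01; payment $198.60; balance $794.41
Installment 5: opening $794.41; interest $13.04 → $807.45; payment $161.49; balance $645.96
Installment 6: opening $645.96; interest $13.04 → $659.00; payment $142.00; balance $517.00
Installment 7: opening $517.00; interest $13.04 → $530.04; payment $142.00; balance $388.04
Installment 8: opening $388.04; interest $13.04 → $401.08; payment $142.00; balance $259.08
Installment 9: opening $259.08; interest $13.04 → $272.12; payment $142.00; balance $130.12
Installment 10: opening $130.12; interest $13.04 → $143.16; payment $142.00; balance $1.16
Installment 11: opening $1.16; interest $13.04 → $14.20; payment $14.20; balance $0.00

$0.00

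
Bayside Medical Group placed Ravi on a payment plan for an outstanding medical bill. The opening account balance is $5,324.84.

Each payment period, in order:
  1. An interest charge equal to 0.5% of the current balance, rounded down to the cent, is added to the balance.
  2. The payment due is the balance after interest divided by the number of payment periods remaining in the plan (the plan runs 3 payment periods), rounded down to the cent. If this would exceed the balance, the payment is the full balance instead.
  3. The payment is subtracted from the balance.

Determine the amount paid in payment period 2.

Payment period 1: $5,324.84 +$26.62 interest = $5,351.46; pay $1,783.82 → $3,567.64
Payment period 2: $3,567.64 +$17.83 interest = $3,585.47; pay $1,792.73 → $1,792.74

$1,792.73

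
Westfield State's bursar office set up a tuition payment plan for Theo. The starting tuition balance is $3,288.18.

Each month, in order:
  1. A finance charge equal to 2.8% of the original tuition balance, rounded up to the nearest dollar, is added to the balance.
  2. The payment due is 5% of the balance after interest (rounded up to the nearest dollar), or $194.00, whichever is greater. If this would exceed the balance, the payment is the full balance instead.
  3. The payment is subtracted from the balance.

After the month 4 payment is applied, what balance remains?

Month 1: $3,288.18 +$93.00 interest = $3,381.18; pay $194.00 → $3,187.18
Month 2: $3,187.18 +$93.00 interest = $3,280.18; pay $194.00 → $3,086.18
Month 3: $3,086.18 +$93.00 interest = $3,179.18; pay $194.00 → $2,985.18
Month 4: $2,985.18 +$93.00 interest = $3,078.18; pay $194.00 → $2,884.18

$2,884.18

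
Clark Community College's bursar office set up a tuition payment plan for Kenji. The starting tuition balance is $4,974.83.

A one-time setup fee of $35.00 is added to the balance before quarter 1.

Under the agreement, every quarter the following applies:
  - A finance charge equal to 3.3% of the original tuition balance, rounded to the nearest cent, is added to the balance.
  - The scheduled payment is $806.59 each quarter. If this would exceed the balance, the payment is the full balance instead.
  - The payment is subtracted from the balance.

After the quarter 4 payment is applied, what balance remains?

Quarter 1: $5,009.83 +$164.17 interest = $5,174.00; pay $806.59 → $4,367.41
Quarter 2: $4,367.41 +$164.17 interest = $4,531.58; pay $806.59 → $3,724.99
Quarter 3: $3,724.99 +$164.17 interest = $3,889.16; pay $806.59 → $3,082.57
Quarter 4: $3,082.57 +$164.17 interest = $3,246.74; pay $806.59 → $2,440.15

$2,440.15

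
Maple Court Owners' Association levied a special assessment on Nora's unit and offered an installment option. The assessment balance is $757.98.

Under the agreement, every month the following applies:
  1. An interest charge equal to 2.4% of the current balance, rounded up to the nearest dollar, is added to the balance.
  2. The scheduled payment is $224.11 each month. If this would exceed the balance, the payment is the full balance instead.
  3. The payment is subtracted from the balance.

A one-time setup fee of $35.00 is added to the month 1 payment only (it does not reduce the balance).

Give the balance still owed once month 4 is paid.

# | Opening | Interest | Payment | Fee | End bal
1 | $757.98 | $19.00 | $224.11 | $35.00 | $552.87
2 | $552.87 | $14.00 | $224.11 | — | $342.76
3 | $342.76 | $9.00 | $224.11 | — | $127.65
4 | $127.65 | $4.00 | $131.65 | — | $0.00

$0.00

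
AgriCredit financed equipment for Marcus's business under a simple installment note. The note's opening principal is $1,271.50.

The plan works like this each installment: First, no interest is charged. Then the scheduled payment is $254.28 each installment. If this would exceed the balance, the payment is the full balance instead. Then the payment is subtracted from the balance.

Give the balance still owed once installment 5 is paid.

$0.10

Installment 1: opening $1,271.50; payment $254.28; balance $1,017.22
Installment 2: opening $1,017.22; payment $254.28; balance $762.94
Installment 3: opening $762.94; payment $254.28; balance $508.66
Installment 4: opening $508.66; payment $254.28; balance $254.38
Installment 5: opening $254.38; payment $254.28; balance $0.10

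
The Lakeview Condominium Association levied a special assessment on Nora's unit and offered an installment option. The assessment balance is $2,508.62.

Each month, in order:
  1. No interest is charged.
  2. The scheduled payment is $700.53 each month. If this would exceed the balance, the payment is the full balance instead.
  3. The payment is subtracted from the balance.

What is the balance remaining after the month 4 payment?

$0.00

Month 1: opening $2,508.62; payment $700.53; balance $1,808.09
Month 2: opening $1,808.09; payment $700.53; balance $1,107.56
Month 3: opening $1,107.56; payment $700.53; balance $407.03
Month 4: opening $407.03; payment $407.03; balance $0.00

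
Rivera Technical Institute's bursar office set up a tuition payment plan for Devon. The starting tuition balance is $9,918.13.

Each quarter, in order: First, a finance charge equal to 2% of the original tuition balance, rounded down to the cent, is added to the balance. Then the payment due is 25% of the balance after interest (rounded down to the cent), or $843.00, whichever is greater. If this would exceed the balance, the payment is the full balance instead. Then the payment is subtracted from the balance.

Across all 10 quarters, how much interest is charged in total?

Quarter 1: opening $9,918.13; interest $198.36 → $10,116.49; payment $2,529.12; balance $7,587.37
Quarter 2: opening $7,587.37; interest $198.36 → $7,785.73; payment $1,946.43; balance $5,839.30
Quarter 3: opening $5,839.30; interest $198.36 → $6,037.66; payment $1,509.41; balance $4,528.25
Quarter 4: opening $4,528.25; interest $198.36 → $4,726.61; payment $1,181.65; balance $3,544.96
Quarter 5: opening $3,544.96; interest $198.36 → $3,743.32; payment $935.83; balance $2,807.49
Quarter 6: opening $2,807.49; interest $198.36 → $3,005.85; payment $843.00; balance $2,162.85
Quarter 7: opening $2,162.85; interest $198.36 → $2,361.21; payment $843.00; balance $1,518.21
Quarter 8: opening $1,518.21; interest $198.36 → $1,716.57; payment $843.00; balance $873.57
Quarter 9: opening $873.57; interest $198.36 → $1,071.93; payment $843.00; balance $228.93
Quarter 10: opening $228.93; interest $198.36 → $427.29; payment $427.29; balance $0.00
Total interest: $198.36 + $198.36 + $198.36 + $198.36 + $198.36 + $198.36 + $198.36 + $198.36 + $198.36 + $198.36 = $1,983.60

$1,983.60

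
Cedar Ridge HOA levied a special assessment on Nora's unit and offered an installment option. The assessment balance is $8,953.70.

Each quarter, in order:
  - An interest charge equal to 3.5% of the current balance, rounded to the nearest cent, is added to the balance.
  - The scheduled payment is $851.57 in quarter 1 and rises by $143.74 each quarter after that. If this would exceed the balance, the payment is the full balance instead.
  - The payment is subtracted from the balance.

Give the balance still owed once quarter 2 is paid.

$7,714.74

Quarter 1: $8,953.70 +$313.38 interest = $9,267.08; pay $851.57 → $8,415.51
Quarter 2: $8,415.51 +$294.54 interest = $8,710.05; pay $995.31 → $7,714.74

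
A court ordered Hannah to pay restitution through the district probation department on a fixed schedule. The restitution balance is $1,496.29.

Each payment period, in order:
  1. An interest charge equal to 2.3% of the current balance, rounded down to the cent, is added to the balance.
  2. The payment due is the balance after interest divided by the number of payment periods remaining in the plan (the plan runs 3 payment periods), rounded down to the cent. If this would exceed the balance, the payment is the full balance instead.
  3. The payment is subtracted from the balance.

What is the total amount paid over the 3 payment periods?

$1,566.17

Payment period 1: $1,496.29 +$34.41 interest = $1,530.70; pay $510.23 → $1,020.47
Payment period 2: $1,020.47 +$23.47 interest = $1,043.94; pay $521.97 → $521.97
Payment period 3: $521.97 +$12.00 interest = $533.97; pay $533.97 → $0.00
Total paid: $1,566.17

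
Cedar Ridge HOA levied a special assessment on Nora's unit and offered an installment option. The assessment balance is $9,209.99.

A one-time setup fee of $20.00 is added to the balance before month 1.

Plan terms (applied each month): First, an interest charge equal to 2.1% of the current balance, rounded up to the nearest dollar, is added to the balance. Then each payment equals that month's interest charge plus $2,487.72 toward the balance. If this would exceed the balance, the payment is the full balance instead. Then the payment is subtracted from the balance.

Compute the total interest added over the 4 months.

$464.00

Month 1: $9,229.99 +$194.00 interest = $9,423.99; pay $2,681.72 → $6,742.27
Month 2: $6,742.27 +$142.00 interest = $6,884.27; pay $2,629.72 → $4,254.55
Month 3: $4,254.55 +$90.00 interest = $4,344.55; pay $2,577.72 → $1,766.83
Month 4: $1,766.83 +$38.00 interest = $1,804.83; pay $1,804.83 → $0.00
Total interest: $194.00 + $142.00 + $90.00 + $38.00 = $464.00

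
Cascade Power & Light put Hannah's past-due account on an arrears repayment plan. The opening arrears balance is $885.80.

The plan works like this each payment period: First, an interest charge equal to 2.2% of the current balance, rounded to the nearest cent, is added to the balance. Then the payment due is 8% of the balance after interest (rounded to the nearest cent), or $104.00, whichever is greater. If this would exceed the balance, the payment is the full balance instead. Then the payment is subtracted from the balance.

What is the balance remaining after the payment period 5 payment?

$444.24

Payment period 1: opening $885.80; interest $19.49 → $905.29; payment $104.00; balance $801.29
Payment period 2: opening $801.29; interest $17.63 → $818.92; payment $104.00; balance $714.92
Payment period 3: opening $714.92; interest $15.73 → $730.65; payment $104.00; balance $626.65
Payment period 4: opening $626.65; interest $13.79 → $640.44; payment $104.00; balance $536.44
Payment period 5: opening $536.44; interest $11.80 → $548.24; payment $104.00; balance $444.24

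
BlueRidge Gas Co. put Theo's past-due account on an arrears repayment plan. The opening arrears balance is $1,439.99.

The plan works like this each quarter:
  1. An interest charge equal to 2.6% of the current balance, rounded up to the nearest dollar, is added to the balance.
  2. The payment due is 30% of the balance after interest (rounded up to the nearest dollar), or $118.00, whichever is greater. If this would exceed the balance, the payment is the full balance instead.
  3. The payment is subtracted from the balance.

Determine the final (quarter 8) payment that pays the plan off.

# | Opening | Interest | Payment | End bal
1 | $1,439.99 | $38.00 | $444.00 | $1,033.99
2 | $1,033.99 | $27.00 | $319.00 | $741.99
3 | $741.99 | $20.00 | $229.00 | $532.99
4 | $532.99 | $14.00 | $165.00 | $381.99
5 | $381.99 | $10.00 | $118.00 | $273.99
6 | $273.99 | $8.00 | $118.00 | $163.99
7 | $163.99 | $5.00 | $118.00 | $50.99
8 | $50.99 | $2.00 | $52.99 | $0.00

$52.99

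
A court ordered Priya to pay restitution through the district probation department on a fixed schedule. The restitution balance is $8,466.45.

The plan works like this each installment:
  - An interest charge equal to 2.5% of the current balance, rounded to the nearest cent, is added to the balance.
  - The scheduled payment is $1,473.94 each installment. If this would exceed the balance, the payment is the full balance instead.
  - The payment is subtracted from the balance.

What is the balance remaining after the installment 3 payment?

Installment 1: opening $8,466.45; interest $211.66 → $8,678.11; payment $1,473.94; balance $7,204.17
Installment 2: opening $7,204.17; interest $180.10 → $7,384.27; payment $1,473.94; balance $5,910.33
Installment 3: opening $5,910.33; interest $147.76 → $6,058.09; payment $1,473.94; balance $4,584.15

$4,584.15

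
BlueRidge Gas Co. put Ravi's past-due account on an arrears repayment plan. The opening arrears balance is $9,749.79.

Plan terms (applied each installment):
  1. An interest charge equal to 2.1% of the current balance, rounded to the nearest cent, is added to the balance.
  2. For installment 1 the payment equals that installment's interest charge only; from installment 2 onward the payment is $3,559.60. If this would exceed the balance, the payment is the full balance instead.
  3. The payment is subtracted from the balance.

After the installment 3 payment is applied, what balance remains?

$2,969.63

# | Opening | Interest | Payment | End bal
1 | $9,749.79 | $204.75 | $204.75 | $9,749.79
2 | $9,749.79 | $204.75 | $3,559.60 | $6,394.94
3 | $6,394.94 | $134.29 | $3,559.60 | $2,969.63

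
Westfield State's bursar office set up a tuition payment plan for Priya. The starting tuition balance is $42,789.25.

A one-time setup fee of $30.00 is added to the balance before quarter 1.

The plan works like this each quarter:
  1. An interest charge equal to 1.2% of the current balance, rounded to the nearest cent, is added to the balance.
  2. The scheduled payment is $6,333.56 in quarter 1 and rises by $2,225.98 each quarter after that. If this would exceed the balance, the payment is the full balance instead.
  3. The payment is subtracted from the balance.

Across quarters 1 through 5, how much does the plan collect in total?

$44,412.88

Quarter 1: $42,819.25 +$513.83 interest = $43,333.08; pay $6,333.56 → $36,999.52
Quarter 2: $36,999.52 +$443.99 interest = $37,443.51; pay $8,559.54 → $28,883.97
Quarter 3: $28,883.97 +$346.61 interest = $29,230.58; pay $10,785.52 → $18,445.06
Quarter 4: $18,445.06 +$221.34 interest = $18,666.40; pay $13,011.50 → $5,654.90
Quarter 5: $5,654.90 +$67.86 interest = $5,722.76; pay $5,722.76 → $0.00
Total paid: $44,412.88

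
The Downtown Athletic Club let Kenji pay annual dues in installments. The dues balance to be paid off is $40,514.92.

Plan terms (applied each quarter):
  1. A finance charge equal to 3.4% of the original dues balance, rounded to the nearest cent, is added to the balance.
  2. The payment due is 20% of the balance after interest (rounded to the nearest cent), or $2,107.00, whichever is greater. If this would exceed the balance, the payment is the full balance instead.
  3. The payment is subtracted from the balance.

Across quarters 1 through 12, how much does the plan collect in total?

Quarter 1: opening $40,514.92; interest $1,377.51 → $41,892.43; payment $8,378.49; balance $33,513.94
Quarter 2: opening $33,513.94; interest $1,377.51 → $34,891.45; payment $6,978.29; balance $27,913.16
Quarter 3: opening $27,913.16; interest $1,377.51 → $29,290.67; payment $5,858.13; balance $23,432.54
Quarter 4: opening $23,432.54; interest $1,377.51 → $24,810.05; payment $4,962.01; balance $19,848.04
Quarter 5: opening $19,848.04; interest $1,377.51 → $21,225.55; payment $4,245.11; balance $16,980.44
Quarter 6: opening $16,980.44; interest $1,377.51 → $18,357.95; payment $3,671.59; balance $14,686.36
Quarter 7: opening $14,686.36; interest $1,377.51 → $16,063.87; payment $3,212.77; balance $12,851.10
Quarter 8: opening $12,851.10; interest $1,377.51 → $14,228.61; payment $2,845.72; balance $11,382.89
Quarter 9: opening $11,382.89; interest $1,377.51 → $12,760.40; payment $2,552.08; balance $10,208.32
Quarter 10: opening $10,208.32; interest $1,377.51 → $11,585.83; payment $2,317.17; balance $9,268.66
Quarter 11: opening $9,268.66; interest $1,377.51 → $10,646.17; payment $2,129.23; balance $8,516.94
Quarter 12: opening $8,516.94; interest $1,377.51 → $9,894.45; payment $2,107.00; balance $7,787.45
Total paid: $49,257.59

$49,257.59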